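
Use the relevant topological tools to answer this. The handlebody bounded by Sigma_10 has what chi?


A genus-g handlebody deformation retracts to a wedge of g circles.
chi(vee_g S^1) = 1 - g.
chi(H_10) = 1 - 10 = -9

-9


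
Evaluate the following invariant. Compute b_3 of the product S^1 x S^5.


Each S^d has Poincare polynomial 1 + t^d.
The product S^1 x S^5 has Poincare polynomial prod(1+t^d_i).
Expanding: b_0=1, b_1=1, b_5=1, b_6=1.
b_3 = 0

0


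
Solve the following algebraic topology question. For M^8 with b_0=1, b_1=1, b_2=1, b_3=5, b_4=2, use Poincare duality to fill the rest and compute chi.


By Poincare duality b_k = b_{8-k}, so full Betti numbers: b_0=1, b_1=1, b_2=1, b_3=5, b_4=2, b_5=5, b_6=1, b_7=1, b_8=1.
chi = sum (-1)^k b_k = -6

-6


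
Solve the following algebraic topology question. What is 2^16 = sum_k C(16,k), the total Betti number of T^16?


b_k(T^16) = C(16,k), so the sum over k is sum_k C(16,k) = 2^16.
Total = 2^16 = 65536

65536


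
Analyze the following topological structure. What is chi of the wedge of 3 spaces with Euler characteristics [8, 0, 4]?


chi(A v B) = chi(A) + chi(B) - 1 (one point identified).
For 3 spaces: chi = (sum chi_i) - (3 - 1).
sum = 12; chi = 12 - 2 = 10

10


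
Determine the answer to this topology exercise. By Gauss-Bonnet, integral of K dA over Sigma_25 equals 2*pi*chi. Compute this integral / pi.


Gauss-Bonnet: integral K dA = 2*pi*chi(M).
chi(Sigma_25) = 2 - 2*25 = -48.
(integral K dA)/pi = 2*chi = 2*(-48) = -96

-96


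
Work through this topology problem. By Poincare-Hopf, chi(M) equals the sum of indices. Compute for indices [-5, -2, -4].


Poincare-Hopf: chi(M) = sum of indices of zeros.
chi = (-5) + (-2) + (-4) = -11

-11


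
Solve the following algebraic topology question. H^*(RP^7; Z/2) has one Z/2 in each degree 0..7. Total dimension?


H^k(RP^7; Z/2) = Z/2 for each 0 <= k <= 7.
Total dimension = 7 + 1 = 8

8


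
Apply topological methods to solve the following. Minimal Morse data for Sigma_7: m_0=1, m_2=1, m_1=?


A perfect Morse function has m_k = b_k.
For Sigma_7: b_0=1, b_1=2g=14, b_2=1.
Saddles m_1 = 2g = 14

14


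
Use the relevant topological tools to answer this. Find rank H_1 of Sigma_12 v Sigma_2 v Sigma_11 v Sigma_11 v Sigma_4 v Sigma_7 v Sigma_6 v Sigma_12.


For a wedge X v Y: reduced H_k(X v Y) = H_k(X) + H_k(Y).
Each Sigma_g contributes b_1 = 2g.
b_1 = 24 + 4 + 22 + 22 + 8 + 14 + 12 + 24 = 130

130


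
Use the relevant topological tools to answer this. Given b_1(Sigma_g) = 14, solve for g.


For a closed orientable surface: b_1 = 2g.
14 = 2g
g = 14 / 2 = 7

7


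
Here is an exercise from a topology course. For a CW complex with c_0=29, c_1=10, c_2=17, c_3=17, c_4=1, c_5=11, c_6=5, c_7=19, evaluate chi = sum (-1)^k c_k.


chi = sum_k (-1)^k c_k.
= (-1)^0*29 + (-1)^1*10 + (-1)^2*17 + (-1)^3*17 + (-1)^4*1 + (-1)^5*11 + (-1)^6*5 + (-1)^7*19
= (29) + (-10) + (17) + (-17) + (1) + (-11) + (5) + (-19)
= -5

-5


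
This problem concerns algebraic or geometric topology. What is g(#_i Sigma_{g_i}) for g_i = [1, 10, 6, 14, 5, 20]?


Genus is additive under connected sum of orientable surfaces.
g = 1 + 10 + 6 + 14 + 5 + 20 = 56

56


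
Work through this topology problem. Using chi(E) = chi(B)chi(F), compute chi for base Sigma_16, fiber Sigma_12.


For a fiber bundle F -> E -> B (with CW structure): chi(E) = chi(B) * chi(F).
chi(Sigma_16) = -30, chi(Sigma_12) = -22.
chi(E) = (-30) * (-22) = 660

660


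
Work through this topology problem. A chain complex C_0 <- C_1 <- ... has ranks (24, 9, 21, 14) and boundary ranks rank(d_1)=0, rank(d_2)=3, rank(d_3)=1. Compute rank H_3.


rank H_k = rank(ker d_k) - rank(im d_{k+1}).
rank(ker d_3) = rank(C_3) - rank(d_3) = 14 - 1 = 13.
rank(im d_{3+1}) = 0.
rank H_3 = 13 - 0 = 13

13


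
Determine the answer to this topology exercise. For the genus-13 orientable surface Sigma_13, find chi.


For a closed orientable surface of genus g: chi = 2 - 2g.
Here g = 13.
chi = 2 - 2*13 = 2 - 26 = -24

-24


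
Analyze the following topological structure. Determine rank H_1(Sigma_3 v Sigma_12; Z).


For a wedge: H_1(A v B) = H_1(A) + H_1(B).
b_1(Sigma_3) = 6, b_1(Sigma_12) = 24.
b_1 = 6 + 24 = 30

30


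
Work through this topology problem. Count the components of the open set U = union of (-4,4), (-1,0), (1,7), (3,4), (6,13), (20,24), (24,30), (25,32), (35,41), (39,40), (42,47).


Sort and merge overlapping open intervals.
Merged: (-4,13), (20,24), (24,32), (35,41), (42,47).
Number of components = 5

5


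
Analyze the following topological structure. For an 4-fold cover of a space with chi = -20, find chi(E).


For a finite covering: chi(E) = (number of sheets) * chi(B).
chi(E) = 4 * (-20) = -80

-80


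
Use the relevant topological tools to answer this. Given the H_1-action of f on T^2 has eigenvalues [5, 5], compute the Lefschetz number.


For a torus self-map: L(f) = det(I - A) where A acts on H_1.
L(f) = (1-5) * (1-5) = -4 * -4 = 16

16


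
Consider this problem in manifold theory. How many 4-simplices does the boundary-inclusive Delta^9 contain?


Delta^9 has 9+1 vertices. A 4-face is a choice of 4+1 vertices.
f_4 = C(9+1, 4+1) = C(10,5) = 252

252


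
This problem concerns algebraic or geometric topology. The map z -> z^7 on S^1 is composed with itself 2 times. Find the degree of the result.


deg(f) = 7. Degree is multiplicative: deg(f^2) = (deg f)^2.
deg(f^2) = (7)^2 = 49

49


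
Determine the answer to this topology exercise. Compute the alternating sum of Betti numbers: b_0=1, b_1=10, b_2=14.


chi = sum_k (-1)^k b_k.
= (1) + (-10) + (14)
= 5

5


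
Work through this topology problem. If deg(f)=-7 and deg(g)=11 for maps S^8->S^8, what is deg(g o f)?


Degree is multiplicative under composition: deg(g o f) = deg(g) * deg(f).
= 11 * -7 = -77

-77


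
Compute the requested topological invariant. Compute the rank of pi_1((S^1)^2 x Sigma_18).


pi_1(A x B) = pi_1(A) x pi_1(B); rank of abelianization = b_1.
b_1(T^2) = 2, b_1(Sigma_18) = 2*18 = 36.
b_1(product) = 2 + 36 = 38

38


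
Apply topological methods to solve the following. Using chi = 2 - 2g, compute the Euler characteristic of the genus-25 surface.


For a closed orientable surface of genus g: chi = 2 - 2g.
Here g = 25.
chi = 2 - 2*25 = 2 - 50 = -48

-48


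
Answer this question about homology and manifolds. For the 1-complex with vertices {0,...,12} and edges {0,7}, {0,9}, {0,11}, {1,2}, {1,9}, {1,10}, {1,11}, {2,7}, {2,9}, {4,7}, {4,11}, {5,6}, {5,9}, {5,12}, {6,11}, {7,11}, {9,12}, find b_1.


b_1 = E - V + (number of components).
E = 17, V = 13, components = 3.
b_1 = 17 - 13 + 3 = 7

7


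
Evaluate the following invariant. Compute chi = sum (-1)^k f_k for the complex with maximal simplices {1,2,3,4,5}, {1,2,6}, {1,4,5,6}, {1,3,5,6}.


Enumerate all faces; f-vector: f_0=6, f_1=15, f_2=16, f_3=7, f_4=1.
chi = sum (-1)^k f_k = 1

1


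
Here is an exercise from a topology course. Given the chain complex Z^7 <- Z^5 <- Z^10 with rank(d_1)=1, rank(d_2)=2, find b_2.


rank H_k = rank(ker d_k) - rank(im d_{k+1}).
rank(ker d_2) = rank(C_2) - rank(d_2) = 10 - 2 = 8.
rank(im d_{2+1}) = 0.
rank H_2 = 8 - 0 = 8

8


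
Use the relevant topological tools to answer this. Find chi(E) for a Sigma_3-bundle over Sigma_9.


For a fiber bundle F -> E -> B (with CW structure): chi(E) = chi(B) * chi(F).
chi(Sigma_9) = -16, chi(Sigma_3) = -4.
chi(E) = (-16) * (-4) = 64

64


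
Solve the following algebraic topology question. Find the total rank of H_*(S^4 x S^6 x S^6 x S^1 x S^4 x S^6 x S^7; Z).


Total Betti number is multiplicative under products.
Each S^d (d>=1) has total Betti number 2.
There are 7 sphere factors.
Total = 2^7 = 128

128


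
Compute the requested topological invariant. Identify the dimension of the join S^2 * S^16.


Join of spheres: S^m * S^n = S^{m+n+1}.
dim = 2 + 16 + 1 = 19

19


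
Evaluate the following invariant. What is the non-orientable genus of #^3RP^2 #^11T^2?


Since a >= 1, the sum is non-orientable; each T^2 can be replaced by RP^2 # RP^2 (since T^2#RP^2 = 3RP^2).
Total crosscaps k = 3 + 2*11 = 25.
Check via chi: chi = 3*1 + 11*0 - (3+11-1)*2 = -23 = 2 - k = -23. Consistent.

25


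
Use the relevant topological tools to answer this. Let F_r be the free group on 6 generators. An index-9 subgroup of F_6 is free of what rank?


Nielsen-Schreier: an index-n subgroup of F_r is free of rank 1 + n(r-1).
Equivalently: chi(cover) = n*chi(base); chi(vee_r S^1) = 1 - 6 = -5.
chi(E) = 9*(-5) = -45; rank = 1 - chi(E) = 1 - (-45) = 46.
rank = 1 + 9*(6-1) = 1 + 45 = 46

46


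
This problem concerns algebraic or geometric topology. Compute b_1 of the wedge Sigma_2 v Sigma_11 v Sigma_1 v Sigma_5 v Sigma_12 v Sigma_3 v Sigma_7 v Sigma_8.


For a wedge X v Y: reduced H_k(X v Y) = H_k(X) + H_k(Y).
Each Sigma_g contributes b_1 = 2g.
b_1 = 4 + 22 + 2 + 10 + 24 + 6 + 14 + 16 = 98

98


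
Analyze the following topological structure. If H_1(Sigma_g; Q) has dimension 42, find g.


For a closed orientable surface: b_1 = 2g.
42 = 2g
g = 42 / 2 = 21

21


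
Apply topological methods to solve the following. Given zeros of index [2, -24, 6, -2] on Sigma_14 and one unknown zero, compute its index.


Poincare-Hopf: sum of indices = chi(M).
chi(Sigma_14) = 2 - 2*14 = -26.
Sum of known indices = -18.
x = chi - (sum known) = -26 - (-18) = -8

-8


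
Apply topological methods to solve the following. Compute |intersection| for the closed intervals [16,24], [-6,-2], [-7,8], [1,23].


Intersection = [max(a_i), min(b_i)] = [16, -2].
Since 16 > -2, the intersection is empty.
Length = 0

0


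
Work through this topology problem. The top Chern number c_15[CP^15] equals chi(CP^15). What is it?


For any closed oriented manifold, <e(TM),[M]> = chi(M).
chi(CP^15) = 15+1 = 16

16


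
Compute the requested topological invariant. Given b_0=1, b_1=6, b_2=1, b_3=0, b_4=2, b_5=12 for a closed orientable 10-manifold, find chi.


By Poincare duality b_k = b_{10-k}, so full Betti numbers: b_0=1, b_1=6, b_2=1, b_3=0, b_4=2, b_5=12, b_6=2, b_7=0, b_8=1, b_9=6, b_10=1.
chi = sum (-1)^k b_k = -16

-16


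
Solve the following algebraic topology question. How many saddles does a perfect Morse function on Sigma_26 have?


A perfect Morse function has m_k = b_k.
For Sigma_26: b_0=1, b_1=2g=52, b_2=1.
Saddles m_1 = 2g = 52

52


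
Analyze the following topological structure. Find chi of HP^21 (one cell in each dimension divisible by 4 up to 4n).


HP^21 has one cell in each dimension 0, 4, ..., 4*21 (21+1 cells, all even-dim).
chi = 21 + 1 = 22

22


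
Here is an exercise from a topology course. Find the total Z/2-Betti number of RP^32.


H^k(RP^32; Z/2) = Z/2 for each 0 <= k <= 32.
Total dimension = 32 + 1 = 33

33


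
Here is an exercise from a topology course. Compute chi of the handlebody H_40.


A genus-g handlebody deformation retracts to a wedge of g circles.
chi(vee_g S^1) = 1 - g.
chi(H_40) = 1 - 40 = -39

-39


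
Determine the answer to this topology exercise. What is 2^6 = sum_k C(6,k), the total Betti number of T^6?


b_k(T^6) = C(6,k), so the sum over k is sum_k C(6,k) = 2^6.
Total = 2^6 = 64

64


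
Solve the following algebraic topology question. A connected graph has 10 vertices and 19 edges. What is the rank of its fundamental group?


For a connected graph: rank(pi_1) = b_1 = E - V + 1 = 1 - chi.
chi = V - E = 10 - 19 = -9.
rank = 1 - (-9) = 19 - 10 + 1 = 10

10


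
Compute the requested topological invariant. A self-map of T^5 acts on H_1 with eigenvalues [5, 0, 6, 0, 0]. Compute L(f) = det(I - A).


For a torus self-map: L(f) = det(I - A) where A acts on H_1.
L(f) = (1-5) * (1-0) * (1-6) * (1-0) * (1-0) = -4 * 1 * -5 * 1 * 1 = 20

20


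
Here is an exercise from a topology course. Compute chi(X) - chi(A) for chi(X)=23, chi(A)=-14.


Relative Euler characteristic: chi(X, A) = chi(X) - chi(A).
= 23 - (-14) = 37

37


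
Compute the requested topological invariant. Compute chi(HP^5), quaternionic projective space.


HP^5 has one cell in each dimension 0, 4, ..., 4*5 (5+1 cells, all even-dim).
chi = 5 + 1 = 6

6


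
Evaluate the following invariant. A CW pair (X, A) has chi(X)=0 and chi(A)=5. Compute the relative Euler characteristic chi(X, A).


Relative Euler characteristic: chi(X, A) = chi(X) - chi(A).
= 0 - (5) = -5

-5


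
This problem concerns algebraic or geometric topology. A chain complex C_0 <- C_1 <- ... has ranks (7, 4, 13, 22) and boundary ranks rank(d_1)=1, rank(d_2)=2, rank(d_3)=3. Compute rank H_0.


rank H_k = rank(ker d_k) - rank(im d_{k+1}).
rank(ker d_0) = rank(C_0) - rank(d_0) = 7 - 0 = 7.
rank(im d_{0+1}) = 1.
rank H_0 = 7 - 1 = 6

6


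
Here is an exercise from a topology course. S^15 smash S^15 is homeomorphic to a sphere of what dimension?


S^m ^ S^n = S^{m+n}.
k = 15 + 15 = 30

30


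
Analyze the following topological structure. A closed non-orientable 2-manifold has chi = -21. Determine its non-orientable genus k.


chi = 2 - k for closed non-orientable surfaces with k crosscaps.
-21 = 2 - k
k = 2 - (-21) = 23

23


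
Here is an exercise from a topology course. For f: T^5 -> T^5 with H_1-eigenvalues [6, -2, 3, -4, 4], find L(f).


For a torus self-map: L(f) = det(I - A) where A acts on H_1.
L(f) = (1-6) * (1--2) * (1-3) * (1--4) * (1-4) = -5 * 3 * -2 * 5 * -3 = -450

-450


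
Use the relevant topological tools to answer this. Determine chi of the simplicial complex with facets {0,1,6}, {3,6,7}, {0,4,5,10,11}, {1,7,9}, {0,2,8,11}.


Enumerate all faces; f-vector: f_0=12, f_1=24, f_2=17, f_3=6, f_4=1.
chi = sum (-1)^k f_k = 0

0


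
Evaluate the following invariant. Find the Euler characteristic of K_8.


K_8: V = 8, E = C(8,2) = 28.
chi = V - E = 8 - 28 = -20

-20


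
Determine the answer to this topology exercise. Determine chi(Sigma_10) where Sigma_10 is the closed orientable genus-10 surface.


For a closed orientable surface of genus g: chi = 2 - 2g.
Here g = 10.
chi = 2 - 2*10 = 2 - 20 = -18

-18


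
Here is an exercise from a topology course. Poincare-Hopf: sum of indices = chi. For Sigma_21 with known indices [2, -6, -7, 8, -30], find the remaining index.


Poincare-Hopf: sum of indices = chi(M).
chi(Sigma_21) = 2 - 2*21 = -40.
Sum of known indices = -33.
x = chi - (sum known) = -40 - (-33) = -7

-7


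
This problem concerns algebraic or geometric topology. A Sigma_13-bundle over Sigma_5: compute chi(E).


For a fiber bundle F -> E -> B (with CW structure): chi(E) = chi(B) * chi(F).
chi(Sigma_5) = -8, chi(Sigma_13) = -24.
chi(E) = (-8) * (-24) = 192

192


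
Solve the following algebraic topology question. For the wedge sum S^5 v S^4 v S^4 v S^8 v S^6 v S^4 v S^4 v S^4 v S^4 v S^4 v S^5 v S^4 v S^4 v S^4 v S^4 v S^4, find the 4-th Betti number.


For a wedge of spheres, H_k (k>0) is free on one generator per sphere of dimension k.
Spheres of dimension 4: count = 12.
b_4 = 12

12


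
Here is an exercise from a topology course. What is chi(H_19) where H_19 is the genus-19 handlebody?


A genus-g handlebody deformation retracts to a wedge of g circles.
chi(vee_g S^1) = 1 - g.
chi(H_19) = 1 - 19 = -18

-18


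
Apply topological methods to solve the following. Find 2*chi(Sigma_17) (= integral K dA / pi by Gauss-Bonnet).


Gauss-Bonnet: integral K dA = 2*pi*chi(M).
chi(Sigma_17) = 2 - 2*17 = -32.
(integral K dA)/pi = 2*chi = 2*(-32) = -64

-64


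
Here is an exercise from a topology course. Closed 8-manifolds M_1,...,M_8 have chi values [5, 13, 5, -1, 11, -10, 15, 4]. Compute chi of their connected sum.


For n-manifolds: chi(A#B) = chi(A) + chi(B) - chi(S^8).
chi(S^8) = 1 + (-1)^8 = 2.
chi(#) = (sum chi_i) - (8-1)*chi(S^8) = 42 - 7*2 = 28

28


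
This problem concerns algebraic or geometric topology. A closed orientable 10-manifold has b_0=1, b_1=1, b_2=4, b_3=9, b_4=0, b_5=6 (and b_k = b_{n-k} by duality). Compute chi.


By Poincare duality b_k = b_{10-k}, so full Betti numbers: b_0=1, b_1=1, b_2=4, b_3=9, b_4=0, b_5=6, b_6=0, b_7=9, b_8=4, b_9=1, b_10=1.
chi = sum (-1)^k b_k = -16

-16


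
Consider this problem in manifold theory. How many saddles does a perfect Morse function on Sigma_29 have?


A perfect Morse function has m_k = b_k.
For Sigma_29: b_0=1, b_1=2g=58, b_2=1.
Saddles m_1 = 2g = 58

58


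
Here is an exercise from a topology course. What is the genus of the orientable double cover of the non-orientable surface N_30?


chi(N_30) = 2 - 30 = -28.
Double cover: chi(Sigma_g) = 2 * chi(N_30) = 2*(-28) = -56.
2 - 2g = -56, so g = (2 - (-56))/2 = 58/2 = 29

29


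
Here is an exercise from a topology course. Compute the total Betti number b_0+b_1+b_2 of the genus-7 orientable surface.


For Sigma_7: b_0 = 1, b_1 = 2g = 14, b_2 = 1.
Total = 1 + 14 + 1 = 16

16


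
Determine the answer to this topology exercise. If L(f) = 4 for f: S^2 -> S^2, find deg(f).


L(f) = 1 + (-1)^2 deg(f) on S^2.
4 = 1 + (-1)^2 * deg(f)
(-1)^2 * deg(f) = 3
deg(f) = 3

3


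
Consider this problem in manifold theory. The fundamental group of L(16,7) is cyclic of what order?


pi_1(L(p,q)) = Z/pZ for any q coprime to p.
|pi_1(L(16,7))| = 16

16


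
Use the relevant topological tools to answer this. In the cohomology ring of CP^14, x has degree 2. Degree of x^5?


|x| = 2 in H^*(CP^n).
|x^5| = 5 * |x| = 5 * 2 = 10

10


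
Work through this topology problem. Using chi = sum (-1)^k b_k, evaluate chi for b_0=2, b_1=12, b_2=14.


chi = sum_k (-1)^k b_k.
= (2) + (-12) + (14)
= 4

4


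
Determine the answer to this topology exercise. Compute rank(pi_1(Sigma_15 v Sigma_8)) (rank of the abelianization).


For a wedge: H_1(A v B) = H_1(A) + H_1(B).
b_1(Sigma_15) = 30, b_1(Sigma_8) = 16.
b_1 = 30 + 16 = 46

46


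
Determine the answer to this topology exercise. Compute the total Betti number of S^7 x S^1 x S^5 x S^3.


Total Betti number is multiplicative under products.
Each S^d (d>=1) has total Betti number 2.
There are 4 sphere factors.
Total = 2^4 = 16

16


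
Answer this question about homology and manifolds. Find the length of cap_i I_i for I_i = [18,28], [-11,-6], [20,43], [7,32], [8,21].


Intersection = [max(a_i), min(b_i)] = [20, -6].
Since 20 > -6, the intersection is empty.
Length = 0

0


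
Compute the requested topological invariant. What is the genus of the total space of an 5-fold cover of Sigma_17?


For an n-sheeted cover: chi(E) = n * chi(B).
chi(Sigma_17) = 2 - 2*17 = -32.
chi(E) = 5 * (-32) = -160.
genus(E) = (2 - chi(E))/2 = (2 - (-160))/2 = 162/2 = 81

81


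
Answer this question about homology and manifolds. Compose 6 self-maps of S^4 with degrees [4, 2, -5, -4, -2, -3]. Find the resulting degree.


Degree is multiplicative: deg(composition) = product of degrees.
= (4) * (2) * (-5) * (-4) * (-2) * (-3) = 960

960


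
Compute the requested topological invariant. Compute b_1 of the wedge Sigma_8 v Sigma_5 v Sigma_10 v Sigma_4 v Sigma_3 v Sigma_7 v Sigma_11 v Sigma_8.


For a wedge X v Y: reduced H_k(X v Y) = H_k(X) + H_k(Y).
Each Sigma_g contributes b_1 = 2g.
b_1 = 16 + 10 + 20 + 8 + 6 + 14 + 22 + 16 = 112

112


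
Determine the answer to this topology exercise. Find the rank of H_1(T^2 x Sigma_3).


pi_1(A x B) = pi_1(A) x pi_1(B); rank of abelianization = b_1.
b_1(T^2) = 2, b_1(Sigma_3) = 2*3 = 6.
b_1(product) = 2 + 6 = 8

8


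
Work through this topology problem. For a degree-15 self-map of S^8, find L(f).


On S^8: L(f) = tr(f_0*) + (-1)^8 tr(f_8*) = 1 + (-1)^8 * deg(f).
L(f) = 1 + (-1)^8 * 15 = 1 + 15 = 16

16


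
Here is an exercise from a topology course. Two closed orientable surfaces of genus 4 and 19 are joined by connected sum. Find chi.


chi(Sigma_4) = 2 - 2*4 = -6
chi(Sigma_19) = 2 - 2*19 = -36
For surfaces: chi(A#B) = chi(A) + chi(B) - 2.
chi = -6 + -36 - 2 = -44

-44


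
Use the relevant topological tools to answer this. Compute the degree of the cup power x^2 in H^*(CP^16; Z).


|x| = 2 in H^*(CP^n).
|x^2| = 2 * |x| = 2 * 2 = 4

4


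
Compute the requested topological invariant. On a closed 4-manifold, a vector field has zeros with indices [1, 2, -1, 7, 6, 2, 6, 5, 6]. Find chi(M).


Poincare-Hopf: chi(M) = sum of indices of zeros.
chi = (1) + (2) + (-1) + (7) + (6) + (2) + (6) + (5) + (6) = 34

34


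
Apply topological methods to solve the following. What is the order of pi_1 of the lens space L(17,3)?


pi_1(L(p,q)) = Z/pZ for any q coprime to p.
|pi_1(L(17,3))| = 17

17


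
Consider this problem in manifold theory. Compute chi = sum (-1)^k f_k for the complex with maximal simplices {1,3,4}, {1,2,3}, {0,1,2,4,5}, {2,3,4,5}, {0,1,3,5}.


Enumerate all faces; f-vector: f_0=6, f_1=15, f_2=18, f_3=7, f_4=1.
chi = sum (-1)^k f_k = 3

3


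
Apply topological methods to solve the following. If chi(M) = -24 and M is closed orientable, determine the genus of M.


chi = 2 - 2g for closed orientable surfaces.
-24 = 2 - 2g
2g = 2 - (-24) = 26
g = 13

13


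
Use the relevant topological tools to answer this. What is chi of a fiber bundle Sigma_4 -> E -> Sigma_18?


For a fiber bundle F -> E -> B (with CW structure): chi(E) = chi(B) * chi(F).
chi(Sigma_18) = -34, chi(Sigma_4) = -6.
chi(E) = (-34) * (-6) = 204

204


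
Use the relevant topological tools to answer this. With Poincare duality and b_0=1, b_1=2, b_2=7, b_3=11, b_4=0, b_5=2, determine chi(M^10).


By Poincare duality b_k = b_{10-k}, so full Betti numbers: b_0=1, b_1=2, b_2=7, b_3=11, b_4=0, b_5=2, b_6=0, b_7=11, b_8=7, b_9=2, b_10=1.
chi = sum (-1)^k b_k = -12

-12


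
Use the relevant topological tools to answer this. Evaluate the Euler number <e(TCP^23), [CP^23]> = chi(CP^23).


For any closed oriented manifold, <e(TM),[M]> = chi(M).
chi(CP^23) = 23+1 = 24

24


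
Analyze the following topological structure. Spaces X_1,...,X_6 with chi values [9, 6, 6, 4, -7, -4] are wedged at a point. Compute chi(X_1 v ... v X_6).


chi(A v B) = chi(A) + chi(B) - 1 (one point identified).
For 6 spaces: chi = (sum chi_i) - (6 - 1).
sum = 14; chi = 14 - 5 = 9

9


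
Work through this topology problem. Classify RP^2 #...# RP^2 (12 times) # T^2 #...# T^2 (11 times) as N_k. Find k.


Since a >= 1, the sum is non-orientable; each T^2 can be replaced by RP^2 # RP^2 (since T^2#RP^2 = 3RP^2).
Total crosscaps k = 12 + 2*11 = 34.
Check via chi: chi = 12*1 + 11*0 - (12+11-1)*2 = -32 = 2 - k = -32. Consistent.

34


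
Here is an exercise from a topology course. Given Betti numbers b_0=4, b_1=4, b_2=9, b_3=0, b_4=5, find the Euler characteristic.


chi = sum_k (-1)^k b_k.
= (4) + (-4) + (9) + (0) + (5)
= 14

14


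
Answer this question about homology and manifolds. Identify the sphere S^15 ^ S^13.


S^m ^ S^n = S^{m+n}.
k = 15 + 13 = 28

28


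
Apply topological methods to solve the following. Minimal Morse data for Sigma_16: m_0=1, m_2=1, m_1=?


A perfect Morse function has m_k = b_k.
For Sigma_16: b_0=1, b_1=2g=32, b_2=1.
Saddles m_1 = 2g = 32

32


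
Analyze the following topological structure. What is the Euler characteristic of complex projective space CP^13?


CP^13 has one cell in each even dimension 0, 2, ..., 2*13 (13+1 cells total).
All cells are even-dimensional, so chi = number of cells.
chi = 13 + 1 = 14

14


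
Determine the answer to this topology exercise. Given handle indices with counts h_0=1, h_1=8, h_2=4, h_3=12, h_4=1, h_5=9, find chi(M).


Handles of index k contribute (-1)^k to chi (same as CW cells).
chi = (1) + (-8) + (4) + (-12) + (1) + (-9) = -23

-23


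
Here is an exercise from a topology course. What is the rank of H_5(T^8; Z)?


By the Kunneth formula, b_k(T^n) = C(n,k).
b_5(T^8) = C(8,5).
C(8,5) = 8!/(5!*3!) = 56

56


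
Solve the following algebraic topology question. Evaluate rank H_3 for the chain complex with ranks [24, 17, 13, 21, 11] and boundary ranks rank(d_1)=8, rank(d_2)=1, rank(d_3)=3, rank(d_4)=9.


rank H_k = rank(ker d_k) - rank(im d_{k+1}).
rank(ker d_3) = rank(C_3) - rank(d_3) = 21 - 3 = 18.
rank(im d_{3+1}) = 9.
rank H_3 = 18 - 9 = 9

9


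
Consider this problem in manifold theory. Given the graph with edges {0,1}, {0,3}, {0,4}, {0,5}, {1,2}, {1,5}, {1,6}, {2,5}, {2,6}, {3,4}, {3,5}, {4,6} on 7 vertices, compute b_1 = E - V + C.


b_1 = E - V + (number of components).
E = 12, V = 7, components = 1.
b_1 = 12 - 7 + 1 = 6

6


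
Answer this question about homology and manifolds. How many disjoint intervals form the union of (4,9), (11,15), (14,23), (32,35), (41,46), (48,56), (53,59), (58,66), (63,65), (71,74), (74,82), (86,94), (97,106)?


Sort and merge overlapping open intervals.
Merged: (4,9), (11,23), (32,35), (41,46), (48,66), (71,74), (74,82), (86,94), (97,106).
Number of components = 9

9


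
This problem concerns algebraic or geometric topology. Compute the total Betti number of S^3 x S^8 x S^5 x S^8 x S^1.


Total Betti number is multiplicative under products.
Each S^d (d>=1) has total Betti number 2.
There are 5 sphere factors.
Total = 2^5 = 32

32


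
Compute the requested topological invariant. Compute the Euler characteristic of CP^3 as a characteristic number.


For any closed oriented manifold, <e(TM),[M]> = chi(M).
chi(CP^3) = 3+1 = 4

4


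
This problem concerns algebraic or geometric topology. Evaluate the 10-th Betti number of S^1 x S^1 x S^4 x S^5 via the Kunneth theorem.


Each S^d has Poincare polynomial 1 + t^d.
The product S^1 x S^1 x S^4 x S^5 has Poincare polynomial prod(1+t^d_i).
Expanding: b_0=1, b_1=2, b_2=1, b_4=1, b_5=3, b_6=3, b_7=1, b_9=1, b_10=2, b_11=1.
b_10 = 2

2


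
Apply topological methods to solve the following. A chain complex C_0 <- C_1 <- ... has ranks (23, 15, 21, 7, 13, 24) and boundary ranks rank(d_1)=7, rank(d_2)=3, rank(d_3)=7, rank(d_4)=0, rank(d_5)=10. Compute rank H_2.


rank H_k = rank(ker d_k) - rank(im d_{k+1}).
rank(ker d_2) = rank(C_2) - rank(d_2) = 21 - 3 = 18.
rank(im d_{2+1}) = 7.
rank H_2 = 18 - 7 = 11

11


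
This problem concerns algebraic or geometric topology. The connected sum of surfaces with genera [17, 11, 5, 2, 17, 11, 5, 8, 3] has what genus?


Genus is additive under connected sum of orientable surfaces.
g = 17 + 11 + 5 + 2 + 17 + 11 + 5 + 8 + 3 = 79

79


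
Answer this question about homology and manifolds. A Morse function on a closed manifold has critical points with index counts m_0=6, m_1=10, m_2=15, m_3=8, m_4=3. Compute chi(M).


Morse theory: chi(M) = sum_k (-1)^k m_k where m_k = #(index-k critical points).
= (6) + (-10) + (15) + (-8) + (3) = 6

6


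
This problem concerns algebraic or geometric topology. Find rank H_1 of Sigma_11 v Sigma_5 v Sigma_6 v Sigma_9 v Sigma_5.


For a wedge X v Y: reduced H_k(X v Y) = H_k(X) + H_k(Y).
Each Sigma_g contributes b_1 = 2g.
b_1 = 22 + 10 + 12 + 18 + 10 = 72

72


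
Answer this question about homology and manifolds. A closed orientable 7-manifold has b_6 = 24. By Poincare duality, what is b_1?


Poincare duality for closed orientable n-manifolds: b_k = b_{n-k}.
Here n = 7, so b_1 = b_6 = 24

24


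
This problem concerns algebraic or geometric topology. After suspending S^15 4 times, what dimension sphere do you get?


Each suspension raises dimension by 1: Sigma S^n = S^{n+1}.
Sigma^4 S^15 = S^{15+4} = S^19

19


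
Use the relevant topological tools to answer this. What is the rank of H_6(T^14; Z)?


By the Kunneth formula, b_k(T^n) = C(n,k).
b_6(T^14) = C(14,6).
C(14,6) = 14!/(6!*8!) = 3003

3003


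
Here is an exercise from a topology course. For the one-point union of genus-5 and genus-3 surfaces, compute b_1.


For a wedge: H_1(A v B) = H_1(A) + H_1(B).
b_1(Sigma_5) = 10, b_1(Sigma_3) = 6.
b_1 = 10 + 6 = 16

16


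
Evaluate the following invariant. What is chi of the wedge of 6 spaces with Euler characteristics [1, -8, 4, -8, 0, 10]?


chi(A v B) = chi(A) + chi(B) - 1 (one point identified).
For 6 spaces: chi = (sum chi_i) - (6 - 1).
sum = -1; chi = -1 - 5 = -6

-6


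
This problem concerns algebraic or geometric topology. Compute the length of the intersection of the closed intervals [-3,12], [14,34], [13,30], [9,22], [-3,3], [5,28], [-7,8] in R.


Intersection = [max(a_i), min(b_i)] = [14, 3].
Since 14 > 3, the intersection is empty.
Length = 0

0


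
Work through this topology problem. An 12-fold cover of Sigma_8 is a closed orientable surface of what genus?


For an n-sheeted cover: chi(E) = n * chi(B).
chi(Sigma_8) = 2 - 2*8 = -14.
chi(E) = 12 * (-14) = -168.
genus(E) = (2 - chi(E))/2 = (2 - (-168))/2 = 170/2 = 85

85


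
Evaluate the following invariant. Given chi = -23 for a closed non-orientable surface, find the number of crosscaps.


chi = 2 - k for closed non-orientable surfaces with k crosscaps.
-23 = 2 - k
k = 2 - (-23) = 25

25


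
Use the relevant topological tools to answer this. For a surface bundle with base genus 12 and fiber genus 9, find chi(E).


For a fiber bundle F -> E -> B (with CW structure): chi(E) = chi(B) * chi(F).
chi(Sigma_12) = -22, chi(Sigma_9) = -16.
chi(E) = (-22) * (-16) = 352

352


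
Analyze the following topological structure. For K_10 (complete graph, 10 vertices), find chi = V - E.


K_10: V = 10, E = C(10,2) = 45.
chi = V - E = 10 - 45 = -35

-35


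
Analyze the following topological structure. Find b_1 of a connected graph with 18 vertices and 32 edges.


For a connected graph: rank(pi_1) = b_1 = E - V + 1 = 1 - chi.
chi = V - E = 18 - 32 = -14.
rank = 1 - (-14) = 32 - 18 + 1 = 15

15


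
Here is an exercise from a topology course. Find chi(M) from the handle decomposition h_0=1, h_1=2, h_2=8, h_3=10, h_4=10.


Handles of index k contribute (-1)^k to chi (same as CW cells).
chi = (1) + (-2) + (8) + (-10) + (10) = 7

7


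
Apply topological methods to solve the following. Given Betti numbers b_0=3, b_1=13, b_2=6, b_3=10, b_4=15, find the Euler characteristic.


chi = sum_k (-1)^k b_k.
= (3) + (-13) + (6) + (-10) + (15)
= 1

1


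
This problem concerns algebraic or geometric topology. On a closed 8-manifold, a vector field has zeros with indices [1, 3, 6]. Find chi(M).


Poincare-Hopf: chi(M) = sum of indices of zeros.
chi = (1) + (3) + (6) = 10

10


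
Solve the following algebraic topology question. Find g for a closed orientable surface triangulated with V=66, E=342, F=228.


chi = V - E + F = 66 - 342 + 228 = -48
For orientable closed surface: chi = 2 - 2g, so g = (2 - chi)/2.
g = (2 - (-48)) / 2 = 50 / 2 = 25

25


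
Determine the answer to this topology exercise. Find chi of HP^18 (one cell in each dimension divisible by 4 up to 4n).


HP^18 has one cell in each dimension 0, 4, ..., 4*18 (18+1 cells, all even-dim).
chi = 18 + 1 = 19

19


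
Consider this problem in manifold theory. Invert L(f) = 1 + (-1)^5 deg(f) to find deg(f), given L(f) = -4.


L(f) = 1 + (-1)^5 deg(f) on S^5.
-4 = 1 + (-1)^5 * deg(f)
(-1)^5 * deg(f) = -5
deg(f) = 5

5


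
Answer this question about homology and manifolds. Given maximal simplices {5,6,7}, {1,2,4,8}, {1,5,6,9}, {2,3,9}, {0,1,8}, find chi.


Enumerate all faces; f-vector: f_0=10, f_1=19, f_2=11, f_3=2.
chi = sum (-1)^k f_k = 0

0


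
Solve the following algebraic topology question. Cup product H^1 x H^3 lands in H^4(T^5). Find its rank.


Cup product: H^p x H^q -> H^{p+q}; here p+q = 1+3 = 4.
rank H^k(T^n) = C(n,k).
C(5,4) = 5

5


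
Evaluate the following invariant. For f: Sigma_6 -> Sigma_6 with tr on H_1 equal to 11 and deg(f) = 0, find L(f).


L(f) = tr(f_0*) - tr(f_1*) + tr(f_2*).
= 1 - (11) + (0)
= -10

-10


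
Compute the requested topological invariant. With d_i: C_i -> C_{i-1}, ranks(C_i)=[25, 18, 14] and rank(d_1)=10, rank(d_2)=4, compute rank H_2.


rank H_k = rank(ker d_k) - rank(im d_{k+1}).
rank(ker d_2) = rank(C_2) - rank(d_2) = 14 - 4 = 10.
rank(im d_{2+1}) = 0.
rank H_2 = 10 - 0 = 10

10


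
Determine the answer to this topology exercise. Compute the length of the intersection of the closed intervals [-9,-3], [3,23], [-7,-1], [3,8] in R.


Intersection = [max(a_i), min(b_i)] = [3, -3].
Since 3 > -3, the intersection is empty.
Length = 0

0


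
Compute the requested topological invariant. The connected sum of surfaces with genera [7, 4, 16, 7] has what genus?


Genus is additive under connected sum of orientable surfaces.
g = 7 + 4 + 16 + 7 = 34

34


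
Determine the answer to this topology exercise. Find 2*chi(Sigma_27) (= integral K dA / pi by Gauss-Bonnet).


Gauss-Bonnet: integral K dA = 2*pi*chi(M).
chi(Sigma_27) = 2 - 2*27 = -52.
(integral K dA)/pi = 2*chi = 2*(-52) = -104

-104


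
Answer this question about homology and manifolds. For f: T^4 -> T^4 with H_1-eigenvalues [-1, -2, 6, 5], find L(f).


For a torus self-map: L(f) = det(I - A) where A acts on H_1.
L(f) = (1--1) * (1--2) * (1-6) * (1-5) = 2 * 3 * -5 * -4 = 120

120


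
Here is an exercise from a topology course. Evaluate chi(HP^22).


HP^22 has one cell in each dimension 0, 4, ..., 4*22 (22+1 cells, all even-dim).
chi = 22 + 1 = 23

23


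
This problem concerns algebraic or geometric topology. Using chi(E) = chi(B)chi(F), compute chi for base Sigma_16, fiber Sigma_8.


For a fiber bundle F -> E -> B (with CW structure): chi(E) = chi(B) * chi(F).
chi(Sigma_16) = -30, chi(Sigma_8) = -14.
chi(E) = (-30) * (-14) = 420

420


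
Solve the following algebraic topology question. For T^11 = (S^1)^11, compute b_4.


By the Kunneth formula, b_k(T^n) = C(n,k).
b_4(T^11) = C(11,4).
C(11,4) = 11!/(4!*7!) = 330

330


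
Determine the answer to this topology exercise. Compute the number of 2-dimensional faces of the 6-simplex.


Delta^6 has 6+1 vertices. A 2-face is a choice of 2+1 vertices.
f_2 = C(6+1, 2+1) = C(7,3) = 35

35


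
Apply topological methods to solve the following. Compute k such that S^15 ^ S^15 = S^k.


S^m ^ S^n = S^{m+n}.
k = 15 + 15 = 30

30


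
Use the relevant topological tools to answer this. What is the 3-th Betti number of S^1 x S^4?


Each S^d has Poincare polynomial 1 + t^d.
The product S^1 x S^4 has Poincare polynomial prod(1+t^d_i).
Expanding: b_0=1, b_1=1, b_4=1, b_5=1.
b_3 = 0

0


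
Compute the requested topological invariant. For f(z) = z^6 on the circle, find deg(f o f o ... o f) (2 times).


deg(f) = 6. Degree is multiplicative: deg(f^2) = (deg f)^2.
deg(f^2) = (6)^2 = 36

36


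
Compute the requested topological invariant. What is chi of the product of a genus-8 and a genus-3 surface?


chi(Sigma_8) = 2 - 2*8 = -14
chi(Sigma_3) = 2 - 2*3 = -4
chi(product) = (-14) * (-4) = 56

56


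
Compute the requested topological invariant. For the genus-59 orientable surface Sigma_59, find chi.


For a closed orientable surface of genus g: chi = 2 - 2g.
Here g = 59.
chi = 2 - 2*59 = 2 - 118 = -116

-116


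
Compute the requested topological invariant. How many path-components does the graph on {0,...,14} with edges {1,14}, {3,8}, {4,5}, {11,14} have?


Run DFS/union-find over 15 vertices.
V = 15, E = 4.
Number of components = 11

11


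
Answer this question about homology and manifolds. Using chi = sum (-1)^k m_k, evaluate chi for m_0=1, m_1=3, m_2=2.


Morse theory: chi(M) = sum_k (-1)^k m_k where m_k = #(index-k critical points).
= (1) + (-3) + (2) = 0

0


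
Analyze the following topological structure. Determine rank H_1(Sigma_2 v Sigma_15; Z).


For a wedge: H_1(A v B) = H_1(A) + H_1(B).
b_1(Sigma_2) = 4, b_1(Sigma_15) = 30.
b_1 = 4 + 30 = 34

34


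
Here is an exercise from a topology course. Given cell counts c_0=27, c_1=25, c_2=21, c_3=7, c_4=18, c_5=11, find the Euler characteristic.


chi = sum_k (-1)^k c_k.
= (-1)^0*27 + (-1)^1*25 + (-1)^2*21 + (-1)^3*7 + (-1)^4*18 + (-1)^5*11
= (27) + (-25) + (21) + (-7) + (18) + (-11)
= 23

23


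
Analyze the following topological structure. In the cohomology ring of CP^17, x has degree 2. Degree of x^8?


|x| = 2 in H^*(CP^n).
|x^8| = 8 * |x| = 8 * 2 = 16

16


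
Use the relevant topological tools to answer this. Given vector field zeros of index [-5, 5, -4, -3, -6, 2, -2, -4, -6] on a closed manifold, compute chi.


Poincare-Hopf: chi(M) = sum of indices of zeros.
chi = (-5) + (5) + (-4) + (-3) + (-6) + (2) + (-2) + (-4) + (-6) = -23

-23


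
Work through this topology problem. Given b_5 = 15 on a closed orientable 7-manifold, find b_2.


Poincare duality for closed orientable n-manifolds: b_k = b_{n-k}.
Here n = 7, so b_2 = b_5 = 15

15


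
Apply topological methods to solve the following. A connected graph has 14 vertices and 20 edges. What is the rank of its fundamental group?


For a connected graph: rank(pi_1) = b_1 = E - V + 1 = 1 - chi.
chi = V - E = 14 - 20 = -6.
rank = 1 - (-6) = 20 - 14 + 1 = 7

7


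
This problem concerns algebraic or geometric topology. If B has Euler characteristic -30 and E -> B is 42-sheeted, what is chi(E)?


For a finite covering: chi(E) = (number of sheets) * chi(B).
chi(E) = 42 * (-30) = -1260

-1260


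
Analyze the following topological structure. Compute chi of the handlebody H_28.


A genus-g handlebody deformation retracts to a wedge of g circles.
chi(vee_g S^1) = 1 - g.
chi(H_28) = 1 - 28 = -27

-27


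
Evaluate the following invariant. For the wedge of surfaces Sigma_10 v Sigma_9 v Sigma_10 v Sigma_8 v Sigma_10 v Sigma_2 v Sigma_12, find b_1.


For a wedge X v Y: reduced H_k(X v Y) = H_k(X) + H_k(Y).
Each Sigma_g contributes b_1 = 2g.
b_1 = 20 + 18 + 20 + 16 + 20 + 4 + 24 = 122

122


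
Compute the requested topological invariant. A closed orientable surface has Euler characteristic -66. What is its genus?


chi = 2 - 2g for closed orientable surfaces.
-66 = 2 - 2g
2g = 2 - (-66) = 68
g = 34

34


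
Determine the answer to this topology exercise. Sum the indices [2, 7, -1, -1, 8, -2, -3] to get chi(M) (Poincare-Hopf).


Poincare-Hopf: chi(M) = sum of indices of zeros.
chi = (2) + (7) + (-1) + (-1) + (8) + (-2) + (-3) = 10

10


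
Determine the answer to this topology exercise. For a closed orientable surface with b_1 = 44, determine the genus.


For a closed orientable surface: b_1 = 2g.
44 = 2g
g = 44 / 2 = 22

22


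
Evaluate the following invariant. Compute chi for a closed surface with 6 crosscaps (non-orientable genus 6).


For a non-orientable closed surface with k crosscaps: chi = 2 - k.
Here k = 6.
chi = 2 - 6 = -4

-4


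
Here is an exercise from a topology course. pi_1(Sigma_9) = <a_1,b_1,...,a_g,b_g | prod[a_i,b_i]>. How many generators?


Standard presentation: pi_1(Sigma_g) = <a_1,b_1,...,a_g,b_g | [a_1,b_1]...[a_g,b_g] = 1>.
Number of generators = 2g = 2*9 = 18

18


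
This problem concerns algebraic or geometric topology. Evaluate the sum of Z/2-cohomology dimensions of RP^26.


H^k(RP^26; Z/2) = Z/2 for each 0 <= k <= 26.
Total dimension = 26 + 1 = 27

27


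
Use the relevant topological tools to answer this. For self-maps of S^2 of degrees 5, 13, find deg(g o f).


Degree is multiplicative under composition: deg(g o f) = deg(g) * deg(f).
= 13 * 5 = 65

65


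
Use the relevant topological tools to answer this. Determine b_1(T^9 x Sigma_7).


pi_1(A x B) = pi_1(A) x pi_1(B); rank of abelianization = b_1.
b_1(T^9) = 9, b_1(Sigma_7) = 2*7 = 14.
b_1(product) = 9 + 14 = 23

23


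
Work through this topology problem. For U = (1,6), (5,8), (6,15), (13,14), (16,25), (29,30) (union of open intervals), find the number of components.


Sort and merge overlapping open intervals.
Merged: (1,15), (16,25), (29,30).
Number of components = 3

3


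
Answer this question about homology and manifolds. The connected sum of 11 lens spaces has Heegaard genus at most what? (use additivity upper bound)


Heegaard genus satisfies g(A#B) <= g(A) + g(B).
Each lens space has g = 1.
Upper bound: 11 * 1 = 11

11
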